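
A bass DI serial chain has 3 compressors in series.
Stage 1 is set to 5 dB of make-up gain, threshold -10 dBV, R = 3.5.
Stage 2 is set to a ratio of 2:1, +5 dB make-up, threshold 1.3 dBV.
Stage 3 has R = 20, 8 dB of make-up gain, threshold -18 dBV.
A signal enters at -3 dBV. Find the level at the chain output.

Stage 1: -3 dBV is 7 dB over -10 dBV; at 3.5:1 that becomes 2 dB over, giving -8 dBV; +5 dB make-up → -3 dBV.
Stage 2: -3 dBV is at or below the 1.3 dBV threshold — no compression; make-up brings it to 2 dBV.
Stage 3: 2 dBV is 20 dB over -18 dBV; at 20:1 that becomes 1 dB over, giving -17 dBV; +8 dB make-up → -9 dBV.

-9 dBV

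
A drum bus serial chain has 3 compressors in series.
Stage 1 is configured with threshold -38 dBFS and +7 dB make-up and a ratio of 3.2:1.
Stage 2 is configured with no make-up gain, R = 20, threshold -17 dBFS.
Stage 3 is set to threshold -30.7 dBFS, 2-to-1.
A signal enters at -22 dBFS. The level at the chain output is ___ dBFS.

Stage 1: 16 dB above -38 dBFS, reduced 3.2:1 to 5 dB above → -33 dBFS; +7 dB make-up → -26 dBFS.
Stage 2: -26 dBFS ≤ -17 dBFS, so stage 2 doesn't engage; output -26 dBFS.
Stage 3: 4.7 dB above -30.7 dBFS, reduced 2:1 to 2.35 dB above → -28.35 dBFS.

-28.35 dBFS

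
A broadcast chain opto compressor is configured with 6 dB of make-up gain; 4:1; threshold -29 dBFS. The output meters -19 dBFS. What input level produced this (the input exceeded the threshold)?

Stripping the +6 dB make-up gives -25 dBFS at the gain stage.
Post-compression overshoot = -25 − (-29) = 4 dB.
Input overshoot = R × output overshoot = 16 dB → input = -29 + 16 = -13 dBFS.

-13 dBFS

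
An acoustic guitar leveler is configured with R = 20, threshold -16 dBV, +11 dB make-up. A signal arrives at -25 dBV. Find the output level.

-14 dBV

-25 dBV is 9 dB below the -16 dBV threshold, so no gain reduction is applied.
Make-up gain adds 11 dB: -25 + 11 = -14 dBV.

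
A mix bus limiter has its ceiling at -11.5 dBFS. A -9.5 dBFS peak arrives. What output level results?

At ∞:1, everything above -11.5 dBFS is held at the ceiling.

-11.5 dBFS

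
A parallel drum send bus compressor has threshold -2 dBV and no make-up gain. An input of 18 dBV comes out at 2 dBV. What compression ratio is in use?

5:1

Input overshoot = 18 − (-2) = 20 dB; output overshoot = 2 − (-2) = 4 dB.
Ratio = 20 / 4 = 5.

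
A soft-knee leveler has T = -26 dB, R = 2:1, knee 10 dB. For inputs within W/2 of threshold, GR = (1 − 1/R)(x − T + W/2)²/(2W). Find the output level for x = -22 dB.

-24.025 dB

x − T + W/2 = -22 − (-26) + 5 = 9.
GR = (1 − 1/2) × 9² / 20 = 0.5 × 81 / 20 = 2.025 dB.
Output = -22 − 2.025 = -24.025 dB.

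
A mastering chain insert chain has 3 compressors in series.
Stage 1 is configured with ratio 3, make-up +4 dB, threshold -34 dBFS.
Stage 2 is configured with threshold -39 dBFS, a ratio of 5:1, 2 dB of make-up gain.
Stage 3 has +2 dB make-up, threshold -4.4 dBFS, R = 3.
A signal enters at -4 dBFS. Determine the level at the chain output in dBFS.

Stage 1: overshoot 30 dB → 30/3 = 10 dB → -24 dBFS; +4 dB make-up → -20 dBFS.
Stage 2: -20 dBFS is 19 dB over -39 dBFS; at 5:1 that becomes 3.8 dB over, giving -35.2 dBFS; +2 dB make-up → -33.2 dBFS.
Stage 3: below threshold (-33.2 ≤ -4.4); passes unchanged; make-up brings it to -31.2 dBFS.

-31.2 dBFS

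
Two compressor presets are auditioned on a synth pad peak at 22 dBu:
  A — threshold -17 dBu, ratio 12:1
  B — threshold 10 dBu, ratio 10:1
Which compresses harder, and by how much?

A, by 24.95 dB

A: 39 dB over, compressed to 3.25 dB over, so 35.75 dB of GR.
B: 12 dB over, compressed to 1.2 dB over, so 10.8 dB of GR.
Difference: 24.95 dB in favour of A.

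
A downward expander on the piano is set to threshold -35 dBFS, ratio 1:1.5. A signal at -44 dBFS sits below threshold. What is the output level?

-48.5 dBFS

Undershoot = (-35) − (-44) = 9 dB.
At 1:1.5, that expands to 13.5 dB under threshold.
Output = -35 − 13.5 = -48.5 dBFS.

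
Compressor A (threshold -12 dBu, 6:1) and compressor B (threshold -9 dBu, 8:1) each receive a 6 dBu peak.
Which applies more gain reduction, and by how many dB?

A, by 1.875 dB

A: GR = 18 − 18/6 = 15 dB.
B: GR = 15 − 15/8 = 13.125 dB.
Difference: 1.875 dB in favour of A.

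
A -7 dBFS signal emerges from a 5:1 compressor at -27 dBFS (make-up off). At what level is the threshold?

-32 dBFS

Gain reduction = -7 − (-27) = 20 dB; output overshoot = GR / (R − 1) = 20 / 4 = 5 dB.
Threshold = output − output overshoot = -27 − 5 = -32 dBFS.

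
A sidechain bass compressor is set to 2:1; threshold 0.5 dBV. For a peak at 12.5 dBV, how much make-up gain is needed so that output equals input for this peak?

6 dB

The peak compresses to 0.5 + 12/2 = 6.5 dBV.
To reach 12.5 dBV requires 12.5 − 6.5 = 6 dB of make-up.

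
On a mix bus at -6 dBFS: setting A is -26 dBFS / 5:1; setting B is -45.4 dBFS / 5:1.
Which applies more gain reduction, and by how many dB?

A: GR = 20 − 20/5 = 16 dB.
B: GR = 39.4 − 39.4/5 = 31.52 dB.
B applies 15.52 dB more gain reduction.

B, by 15.52 dB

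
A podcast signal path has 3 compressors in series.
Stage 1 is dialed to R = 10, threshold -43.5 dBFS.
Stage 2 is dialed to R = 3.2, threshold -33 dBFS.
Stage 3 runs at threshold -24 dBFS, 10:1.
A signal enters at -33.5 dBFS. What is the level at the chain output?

Stage 1: 10 dB above -43.5 dBFS, reduced 10:1 to 1 dB above → -42.5 dBFS.
Stage 2: below threshold (-42.5 ≤ -33); passes unchanged; output -42.5 dBFS.
Stage 3: below threshold (-42.5 ≤ -24); passes unchanged; output -42.5 dBFS.

-42.5 dBFS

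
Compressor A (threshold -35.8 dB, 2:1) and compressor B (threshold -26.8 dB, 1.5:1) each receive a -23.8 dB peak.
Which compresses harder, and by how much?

A: GR = 12 − 12/2 = 6 dB.
B: GR = 3 − 3/1.5 = 1 dB.
A applies 5 dB more gain reduction.

A, by 5 dB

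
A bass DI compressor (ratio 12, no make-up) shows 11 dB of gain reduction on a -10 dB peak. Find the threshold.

Gain reduction = -10 − (-21) = 11 dB; output overshoot = GR / (R − 1) = 11 / 11 = 1 dB.
Threshold = output − output overshoot = -21 − 1 = -22 dB.

-22 dB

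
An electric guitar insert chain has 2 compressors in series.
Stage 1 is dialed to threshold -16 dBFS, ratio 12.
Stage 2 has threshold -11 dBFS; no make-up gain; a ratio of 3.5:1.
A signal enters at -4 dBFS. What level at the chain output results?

-15 dBFS

Stage 1: overshoot 12 dB → 12/12 = 1 dB → -15 dBFS.
Stage 2: -15 dBFS ≤ -11 dBFS, so stage 2 doesn't engage; output -15 dBFS.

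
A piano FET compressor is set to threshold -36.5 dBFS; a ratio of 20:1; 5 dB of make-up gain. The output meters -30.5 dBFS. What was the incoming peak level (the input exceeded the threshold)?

Stripping the +5 dB make-up gives -35.5 dBFS at the gain stage.
That's 1 dB above the -36.5 dBFS threshold.
Undo the ratio: input overshoot = 1 × 20 = 20 dB, giving input = -16.5 dBFS.

-16.5 dBFS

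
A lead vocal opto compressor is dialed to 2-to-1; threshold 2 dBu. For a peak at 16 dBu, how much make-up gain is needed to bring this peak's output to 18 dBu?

The peak compresses to 2 + 14/2 = 9 dBu.
To reach 18 dBu requires 18 − 9 = 9 dB of make-up.

9 dB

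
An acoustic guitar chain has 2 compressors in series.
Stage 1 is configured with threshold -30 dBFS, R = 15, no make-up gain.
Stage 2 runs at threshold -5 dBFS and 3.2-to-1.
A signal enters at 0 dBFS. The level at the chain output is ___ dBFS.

-28 dBFS

Stage 1: overshoot 30 dB → 30/15 = 2 dB → -28 dBFS.
Stage 2: -28 dBFS is at or below the -5 dBFS threshold — no compression; output -28 dBFS.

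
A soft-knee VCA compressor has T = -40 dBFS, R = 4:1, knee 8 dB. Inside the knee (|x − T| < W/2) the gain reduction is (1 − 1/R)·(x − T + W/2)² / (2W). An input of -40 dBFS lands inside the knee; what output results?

x − T + W/2 = -40 − (-40) + 4 = 4.
GR = (1 − 1/4) × 4² / 16 = 0.75 × 16 / 16 = 0.75 dB.
Output = -40 − 0.75 = -40.75 dBFS.

-40.75 dBFS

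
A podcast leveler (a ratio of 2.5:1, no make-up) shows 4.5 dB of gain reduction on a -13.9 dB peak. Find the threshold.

-21.4 dB

Input is 7.5 dB above T (since output overshoot × R = input overshoot: (-18.4 − T)·2.5 = -13.9 − T gives T = -21.4 dB).
Check: -21.4 + (-13.9 − (-21.4))/2.5 = -21.4 + 3 = -18.4 dB. ✓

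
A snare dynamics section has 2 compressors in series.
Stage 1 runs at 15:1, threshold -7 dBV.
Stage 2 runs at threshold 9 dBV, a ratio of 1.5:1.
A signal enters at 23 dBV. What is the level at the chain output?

Stage 1: 23 dBV is 30 dB over -7 dBV; at 15:1 that becomes 2 dB over, giving -5 dBV.
Stage 2: below threshold (-5 ≤ 9); passes unchanged; output -5 dBV.

-5 dBV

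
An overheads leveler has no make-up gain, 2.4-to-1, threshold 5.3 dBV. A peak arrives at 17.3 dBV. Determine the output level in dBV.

Overshoot: 17.3 − 5.3 = 12 dB.
2.4:1 compression reduces that to 12/2.4 = 5 dB over.
Output = 5.3 + 5 = 10.3 dBV.

10.3 dBV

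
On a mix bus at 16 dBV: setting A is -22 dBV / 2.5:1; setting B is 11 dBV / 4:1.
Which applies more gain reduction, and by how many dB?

A, by 19.05 dB

A: overshoot 38 dB → output overshoot 15.2 dB → GR 22.8 dB.
B: overshoot 5 dB → output overshoot 1.25 dB → GR 3.75 dB.
Difference: 19.05 dB in favour of A.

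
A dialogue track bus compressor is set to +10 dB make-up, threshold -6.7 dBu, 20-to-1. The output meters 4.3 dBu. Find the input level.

Stripping the +10 dB make-up gives -5.7 dBu at the gain stage.
That's 1 dB above the -6.7 dBu threshold.
Undo the ratio: input overshoot = 1 × 20 = 20 dB, giving input = 13.3 dBu.

13.3 dBu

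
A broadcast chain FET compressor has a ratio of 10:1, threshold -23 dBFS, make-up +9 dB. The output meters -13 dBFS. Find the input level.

-13 dBFS

Stripping the +9 dB make-up gives -22 dBFS at the gain stage.
That's 1 dB above the -23 dBFS threshold.
Undo the ratio: input overshoot = 1 × 10 = 10 dB, giving input = -13 dBFS.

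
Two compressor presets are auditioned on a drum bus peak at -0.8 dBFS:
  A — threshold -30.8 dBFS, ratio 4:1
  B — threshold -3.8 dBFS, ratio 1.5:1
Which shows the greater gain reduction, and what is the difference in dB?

A: overshoot 30 dB → output overshoot 7.5 dB → GR 22.5 dB.
B: overshoot 3 dB → output overshoot 2 dB → GR 1 dB.
Difference: 21.5 dB in favour of A.

A, by 21.5 dB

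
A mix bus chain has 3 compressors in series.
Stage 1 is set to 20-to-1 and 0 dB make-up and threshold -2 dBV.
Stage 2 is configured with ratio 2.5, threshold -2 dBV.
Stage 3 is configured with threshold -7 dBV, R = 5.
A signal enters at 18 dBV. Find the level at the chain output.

-5.92 dBV

Stage 1: overshoot 20 dB → 20/20 = 1 dB → -1 dBV.
Stage 2: overshoot 1 dB → 1/2.5 = 0.4 dB → -1.6 dBV.
Stage 3: overshoot 5.4 dB → 5.4/5 = 1.08 dB → -5.92 dBV.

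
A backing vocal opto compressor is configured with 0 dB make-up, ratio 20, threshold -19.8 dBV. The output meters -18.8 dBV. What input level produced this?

0.2 dBV

That's 1 dB above the -19.8 dBV threshold.
Before 20:1 compression the overshoot was 1 × 20 = 20 dB, so input = -19.8 + 20 = 0.2 dBV.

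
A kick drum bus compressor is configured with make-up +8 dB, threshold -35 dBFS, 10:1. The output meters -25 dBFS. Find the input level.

Stripping the +8 dB make-up gives -33 dBFS at the gain stage.
The compressed level sits -33 − (-35) = 2 dB over threshold.
Undo the ratio: input overshoot = 2 × 10 = 20 dB, giving input = -15 dBFS.

-15 dBFS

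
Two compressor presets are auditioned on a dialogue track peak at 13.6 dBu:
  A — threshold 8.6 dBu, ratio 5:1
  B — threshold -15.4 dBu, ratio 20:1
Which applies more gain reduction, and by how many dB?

B, by 23.55 dB

A: overshoot 5 dB → output overshoot 1 dB → GR 4 dB.
B: overshoot 29 dB → output overshoot 1.45 dB → GR 27.55 dB.
Difference: 23.55 dB in favour of B.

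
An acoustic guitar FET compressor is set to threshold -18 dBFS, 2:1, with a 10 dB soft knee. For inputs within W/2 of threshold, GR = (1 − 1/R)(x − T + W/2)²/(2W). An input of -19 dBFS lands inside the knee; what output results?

x − T + W/2 = -19 − (-18) + 5 = 4.
GR = (1 − 1/2) × 4² / 20 = 0.5 × 16 / 20 = 0.4 dB.
Output = -19 − 0.4 = -19.4 dBFS.

-19.4 dBFS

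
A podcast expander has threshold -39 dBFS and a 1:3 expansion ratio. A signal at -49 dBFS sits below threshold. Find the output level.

-69 dBFS

Below threshold, a 1:3 expander applies gain = (3−1)×(T − x) of attenuation.
(3−1) × 10 = 20 dB, so output = -49 − 20 = -69 dBFS.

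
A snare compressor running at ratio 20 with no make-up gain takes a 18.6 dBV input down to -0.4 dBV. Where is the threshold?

-1.4 dBV

Input is 20 dB above T (since output overshoot × R = input overshoot: (-0.4 − T)·20 = 18.6 − T gives T = -1.4 dBV).
Check: -1.4 + (18.6 − (-1.4))/20 = -1.4 + 1 = -0.4 dBV. ✓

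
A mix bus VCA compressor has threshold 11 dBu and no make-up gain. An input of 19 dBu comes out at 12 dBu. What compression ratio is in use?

8:1

Input overshoot = 19 − 11 = 8 dB; output overshoot = 12 − 11 = 1 dB.
Ratio = 8 / 1 = 8.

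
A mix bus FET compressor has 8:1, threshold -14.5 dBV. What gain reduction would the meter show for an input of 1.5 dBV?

The signal is 16 dB above threshold.
A 8:1 ratio leaves 2 dB of that excess.
Gain reduction = 16 − 2 = 14 dB.

14 dB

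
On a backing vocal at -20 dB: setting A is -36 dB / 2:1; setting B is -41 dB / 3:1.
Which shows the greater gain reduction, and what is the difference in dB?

B, by 6 dB

A: overshoot 16 dB → output overshoot 8 dB → GR 8 dB.
B: overshoot 21 dB → output overshoot 7 dB → GR 14 dB.
Difference: 6 dB in favour of B.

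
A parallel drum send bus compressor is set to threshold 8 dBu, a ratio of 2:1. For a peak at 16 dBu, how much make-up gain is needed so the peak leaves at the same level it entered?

Overshoot 8 dB → 8/2 = 4 dB after compression, so the compressed level is 8 + 4 = 12 dBu.
Make-up = target − compressed = 16 − 12 = 4 dB.

4 dB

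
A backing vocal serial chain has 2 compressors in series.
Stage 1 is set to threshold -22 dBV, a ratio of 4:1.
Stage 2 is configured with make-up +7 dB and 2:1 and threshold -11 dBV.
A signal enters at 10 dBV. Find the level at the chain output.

-7 dBV

Stage 1: overshoot 32 dB → 32/4 = 8 dB → -14 dBV.
Stage 2: -14 dBV ≤ -11 dBV, so stage 2 doesn't engage; make-up brings it to -7 dBV.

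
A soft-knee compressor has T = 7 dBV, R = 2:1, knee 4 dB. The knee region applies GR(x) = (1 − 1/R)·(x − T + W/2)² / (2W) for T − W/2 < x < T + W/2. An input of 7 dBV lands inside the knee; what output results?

6.75 dBV

x − T + W/2 = 7 − 7 + 2 = 2.
GR = (1 − 1/2) × 2² / 8 = 0.5 × 4 / 8 = 0.25 dB.
Output = 7 − 0.25 = 6.75 dBV.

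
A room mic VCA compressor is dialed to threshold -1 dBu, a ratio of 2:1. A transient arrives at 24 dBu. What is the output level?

Overshoot: 24 − (-1) = 25 dB.
At 2:1 the overshoot is divided by 2, leaving 12.5 dB above threshold.
Output = -1 + 12.5 = 11.5 dBu.

11.5 dBu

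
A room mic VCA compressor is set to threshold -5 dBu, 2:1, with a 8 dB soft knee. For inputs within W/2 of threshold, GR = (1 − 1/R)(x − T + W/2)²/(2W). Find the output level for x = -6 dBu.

-6.28125 dBu

x − T + W/2 = -6 − (-5) + 4 = 3.
GR = (1 − 1/2) × 3² / 16 = 0.5 × 9 / 16 = 0.28125 dB.
Output = -6 − 0.28125 = -6.28125 dBu.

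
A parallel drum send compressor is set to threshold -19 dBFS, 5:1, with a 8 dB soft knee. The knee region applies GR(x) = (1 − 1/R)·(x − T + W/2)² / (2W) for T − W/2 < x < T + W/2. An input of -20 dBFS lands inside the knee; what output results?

-20.45 dBFS

x − T + W/2 = -20 − (-19) + 4 = 3.
GR = (1 − 1/5) × 3² / 16 = 0.8 × 9 / 16 = 0.45 dB.
Output = -20 − 0.45 = -20.45 dBFS.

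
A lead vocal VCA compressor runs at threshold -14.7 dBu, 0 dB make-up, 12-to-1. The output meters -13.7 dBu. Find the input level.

-2.7 dBu

Post-compression overshoot = -13.7 − (-14.7) = 1 dB.
Before 12:1 compression the overshoot was 1 × 12 = 12 dB, so input = -14.7 + 12 = -2.7 dBu.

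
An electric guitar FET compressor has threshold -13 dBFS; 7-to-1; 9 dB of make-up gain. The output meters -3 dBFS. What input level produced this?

-6 dBFS

Before make-up, the level was -3 − 9 = -12 dBFS.
The compressed level sits -12 − (-13) = 1 dB over threshold.
Undo the ratio: input overshoot = 1 × 7 = 7 dB, giving input = -6 dBFS.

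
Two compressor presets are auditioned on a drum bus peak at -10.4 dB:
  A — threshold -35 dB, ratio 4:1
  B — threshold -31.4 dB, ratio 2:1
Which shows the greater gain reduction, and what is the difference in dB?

A, by 7.95 dB

A: GR = 24.6 − 24.6/4 = 18.45 dB.
B: GR = 21 − 21/2 = 10.5 dB.
A applies 7.95 dB more gain reduction.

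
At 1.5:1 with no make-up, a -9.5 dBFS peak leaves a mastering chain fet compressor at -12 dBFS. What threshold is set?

Input is 7.5 dB above T (since output overshoot × R = input overshoot: (-12 − T)·1.5 = -9.5 − T gives T = -17 dBFS).
Check: -17 + (-9.5 − (-17))/1.5 = -17 + 5 = -12 dBFS. ✓

-17 dBFS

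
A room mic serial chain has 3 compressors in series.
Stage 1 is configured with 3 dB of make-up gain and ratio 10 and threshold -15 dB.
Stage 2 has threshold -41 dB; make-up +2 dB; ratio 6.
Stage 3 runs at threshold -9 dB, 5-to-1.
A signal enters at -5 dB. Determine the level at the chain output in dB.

Stage 1: overshoot 10 dB → 10/10 = 1 dB → -14 dB; +3 dB make-up → -11 dB.
Stage 2: overshoot 30 dB → 30/6 = 5 dB → -36 dB; +2 dB make-up → -34 dB.
Stage 3: -34 dB is at or below the -9 dB threshold — no compression; output -34 dB.

-34 dB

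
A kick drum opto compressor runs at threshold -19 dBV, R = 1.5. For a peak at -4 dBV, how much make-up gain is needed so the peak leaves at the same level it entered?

5 dB

The peak compresses to -19 + 15/1.5 = -9 dBV.
To reach -4 dBV requires -4 − (-9) = 5 dB of make-up.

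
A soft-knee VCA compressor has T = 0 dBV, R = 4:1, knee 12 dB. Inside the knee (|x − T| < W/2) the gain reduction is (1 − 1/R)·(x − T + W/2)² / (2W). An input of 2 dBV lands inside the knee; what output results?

0 dBV

x − T + W/2 = 2 − 0 + 6 = 8.
GR = (1 − 1/4) × 8² / 24 = 0.75 × 64 / 24 = 2 dB.
Output = 2 − 2 = 0 dBV.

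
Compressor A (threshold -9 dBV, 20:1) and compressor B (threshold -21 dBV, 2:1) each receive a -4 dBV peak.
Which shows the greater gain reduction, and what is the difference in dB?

B, by 3.75 dB

A: overshoot 5 dB → output overshoot 0.25 dB → GR 4.75 dB.
B: overshoot 17 dB → output overshoot 8.5 dB → GR 8.5 dB.
B applies 3.75 dB more gain reduction.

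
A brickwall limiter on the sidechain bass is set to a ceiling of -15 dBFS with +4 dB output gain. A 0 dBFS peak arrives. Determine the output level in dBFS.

-11 dBFS

The limiter clamps the peak to its -15 dBFS ceiling.
Output gain then adds 4 dB: -15 + 4 = -11 dBFS.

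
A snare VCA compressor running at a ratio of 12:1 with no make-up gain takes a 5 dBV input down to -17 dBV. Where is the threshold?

-19 dBV

Let T be the threshold. Output overshoot = (input overshoot)/R, so -17 − T = (5 − T)/12.
12·(-17 − T) = 5 − T → 11·T = -204 − 5 = -209.
T = -209/11 = -19 dBV.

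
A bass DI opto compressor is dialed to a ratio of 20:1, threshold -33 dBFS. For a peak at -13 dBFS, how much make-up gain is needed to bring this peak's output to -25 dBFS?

7 dB

Overshoot 20 dB → 20/20 = 1 dB after compression, so the compressed level is -33 + 1 = -32 dBFS.
Make-up = target − compressed = -25 − (-32) = 7 dB.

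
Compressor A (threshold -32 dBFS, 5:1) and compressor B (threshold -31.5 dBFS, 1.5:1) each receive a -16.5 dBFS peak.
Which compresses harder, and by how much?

A, by 7.4 dB

A: overshoot 15.5 dB → output overshoot 3.1 dB → GR 12.4 dB.
B: overshoot 15 dB → output overshoot 10 dB → GR 5 dB.
A applies 7.4 dB more gain reduction.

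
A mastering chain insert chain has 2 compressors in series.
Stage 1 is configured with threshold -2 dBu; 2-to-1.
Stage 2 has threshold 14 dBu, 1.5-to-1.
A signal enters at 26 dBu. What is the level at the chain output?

Stage 1: 26 dBu is 28 dB over -2 dBu; at 2:1 that becomes 14 dB over, giving 12 dBu.
Stage 2: 12 dBu is at or below the 14 dBu threshold — no compression; output 12 dBu.

12 dBu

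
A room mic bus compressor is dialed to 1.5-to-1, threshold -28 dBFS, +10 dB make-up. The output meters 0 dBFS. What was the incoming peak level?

-1 dBFS

Remove make-up: 0 − 10 = -10 dBFS.
That's 18 dB above the -28 dBFS threshold.
Before 1.5:1 compression the overshoot was 18 × 1.5 = 27 dB, so input = -28 + 27 = -1 dBFS.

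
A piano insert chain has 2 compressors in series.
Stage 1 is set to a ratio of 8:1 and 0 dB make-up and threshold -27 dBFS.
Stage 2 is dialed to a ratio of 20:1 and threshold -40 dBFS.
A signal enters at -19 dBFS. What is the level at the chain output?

-39.3 dBFS

Stage 1: -19 dBFS is 8 dB over -27 dBFS; at 8:1 that becomes 1 dB over, giving -26 dBFS.
Stage 2: -26 dBFS is 14 dB over -40 dBFS; at 20:1 that becomes 0.7 dB over, giving -39.3 dBFS.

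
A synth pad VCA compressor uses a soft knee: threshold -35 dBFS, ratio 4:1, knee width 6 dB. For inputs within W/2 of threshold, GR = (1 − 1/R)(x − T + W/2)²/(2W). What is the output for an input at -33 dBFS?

x − T + W/2 = -33 − (-35) + 3 = 5.
GR = (1 − 1/4) × 5² / 12 = 0.75 × 25 / 12 = 1.5625 dB.
Output = -33 − 1.5625 = -34.5625 dBFS.

-34.5625 dBFS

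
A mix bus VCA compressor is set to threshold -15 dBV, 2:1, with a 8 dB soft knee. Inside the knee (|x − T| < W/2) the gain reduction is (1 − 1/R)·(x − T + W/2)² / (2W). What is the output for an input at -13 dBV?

x − T + W/2 = -13 − (-15) + 4 = 6.
GR = (1 − 1/2) × 6² / 16 = 0.5 × 36 / 16 = 1.125 dB.
Output = -13 − 1.125 = -14.125 dBV.

-14.125 dBV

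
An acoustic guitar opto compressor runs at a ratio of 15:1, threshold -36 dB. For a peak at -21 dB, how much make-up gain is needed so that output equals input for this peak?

14 dB

Without make-up, output = threshold + overshoot/15 = -36 + 1 = -35 dB.
Gap to target: 14 dB.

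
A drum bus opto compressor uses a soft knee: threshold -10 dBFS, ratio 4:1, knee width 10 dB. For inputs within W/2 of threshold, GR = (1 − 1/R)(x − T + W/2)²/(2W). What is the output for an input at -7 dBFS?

x − T + W/2 = -7 − (-10) + 5 = 8.
GR = (1 − 1/4) × 8² / 20 = 0.75 × 64 / 20 = 2.4 dB.
Output = -7 − 2.4 = -9.4 dBFS.

-9.4 dBFS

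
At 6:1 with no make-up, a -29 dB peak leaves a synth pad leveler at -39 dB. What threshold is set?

-41 dB

Gain reduction = -29 − (-39) = 10 dB; output overshoot = GR / (R − 1) = 10 / 5 = 2 dB.
Threshold = output − output overshoot = -39 − 2 = -41 dB.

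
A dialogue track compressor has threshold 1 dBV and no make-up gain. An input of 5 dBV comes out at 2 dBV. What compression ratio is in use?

Input overshoot = 5 − 1 = 4 dB; output overshoot = 2 − 1 = 1 dB.
Ratio = 4 / 1 = 4.

4:1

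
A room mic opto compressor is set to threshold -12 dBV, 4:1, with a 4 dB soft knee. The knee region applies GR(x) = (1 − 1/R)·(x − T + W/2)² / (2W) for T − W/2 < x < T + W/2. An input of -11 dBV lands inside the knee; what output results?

x − T + W/2 = -11 − (-12) + 2 = 3.
GR = (1 − 1/4) × 3² / 8 = 0.75 × 9 / 8 = 0.84375 dB.
Output = -11 − 0.84375 = -11.84375 dBV.

-11.84375 dBV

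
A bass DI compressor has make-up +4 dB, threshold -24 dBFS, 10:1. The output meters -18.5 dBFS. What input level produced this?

Remove make-up: -18.5 − 4 = -22.5 dBFS.
That's 1.5 dB above the -24 dBFS threshold.
Before 10:1 compression the overshoot was 1.5 × 10 = 15 dB, so input = -24 + 15 = -9 dBFS.

-9 dBFS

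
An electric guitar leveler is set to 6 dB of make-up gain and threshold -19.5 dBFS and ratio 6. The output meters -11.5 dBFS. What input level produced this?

-7.5 dBFS

Before make-up, the level was -11.5 − 6 = -17.5 dBFS.
Post-compression overshoot = -17.5 − (-19.5) = 2 dB.
Input overshoot = R × output overshoot = 12 dB → input = -19.5 + 12 = -7.5 dBFS.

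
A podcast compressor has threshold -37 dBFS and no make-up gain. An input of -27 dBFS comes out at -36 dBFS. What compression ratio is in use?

Input overshoot = -27 − (-37) = 10 dB; output overshoot = -36 − (-37) = 1 dB.
Ratio = 10 / 1 = 10.

10:1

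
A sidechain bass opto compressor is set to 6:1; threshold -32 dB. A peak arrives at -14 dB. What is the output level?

The input is 18 dB above the -32 dB threshold.
The 18 dB excess becomes 3 dB after 6:1 reduction.
That puts the output at -29 dB.

-29 dB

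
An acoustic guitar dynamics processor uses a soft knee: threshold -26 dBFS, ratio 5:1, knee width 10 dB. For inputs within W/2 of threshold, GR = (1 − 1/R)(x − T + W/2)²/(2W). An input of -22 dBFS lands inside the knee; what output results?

x − T + W/2 = -22 − (-26) + 5 = 9.
GR = (1 − 1/5) × 9² / 20 = 0.8 × 81 / 20 = 3.24 dB.
Output = -22 − 3.24 = -25.24 dBFS.

-25.24 dBFS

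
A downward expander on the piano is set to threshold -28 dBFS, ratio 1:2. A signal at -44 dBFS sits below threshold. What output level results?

-60 dBFS

Undershoot = (-28) − (-44) = 16 dB.
At 1:2, that expands to 32 dB under threshold.
Output = -28 − 32 = -60 dBFS.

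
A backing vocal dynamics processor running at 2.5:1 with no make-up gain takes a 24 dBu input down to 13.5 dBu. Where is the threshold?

6.5 dBu

Let T be the threshold. Output overshoot = (input overshoot)/R, so 13.5 − T = (24 − T)/2.5.
2.5·(13.5 − T) = 24 − T → 1.5·T = 33.75 − 24 = 9.75.
T = 9.75/1.5 = 6.5 dBu.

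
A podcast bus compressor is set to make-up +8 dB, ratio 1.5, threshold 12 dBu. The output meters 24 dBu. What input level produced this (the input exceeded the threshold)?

18 dBu

Before make-up, the level was 24 − 8 = 16 dBu.
The compressed level sits 16 − 12 = 4 dB over threshold.
Before 1.5:1 compression the overshoot was 4 × 1.5 = 6 dB, so input = 12 + 6 = 18 dBu.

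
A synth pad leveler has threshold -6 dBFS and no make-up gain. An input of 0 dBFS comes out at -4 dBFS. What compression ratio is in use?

Input overshoot = 0 − (-6) = 6 dB; output overshoot = -4 − (-6) = 2 dB.
Ratio = 6 / 2 = 3.

3:1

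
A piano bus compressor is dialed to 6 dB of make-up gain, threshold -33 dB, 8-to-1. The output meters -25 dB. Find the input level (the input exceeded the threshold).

-17 dB

Stripping the +6 dB make-up gives -31 dB at the gain stage.
The compressed level sits -31 − (-33) = 2 dB over threshold.
Input overshoot = R × output overshoot = 16 dB → input = -33 + 16 = -17 dB.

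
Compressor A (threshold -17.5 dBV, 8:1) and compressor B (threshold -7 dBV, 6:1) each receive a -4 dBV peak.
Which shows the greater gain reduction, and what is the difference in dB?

A: GR = 13.5 − 13.5/8 = 11.8125 dB.
B: GR = 3 − 3/6 = 2.5 dB.
A applies 9.3125 dB more gain reduction.

A, by 9.3125 dB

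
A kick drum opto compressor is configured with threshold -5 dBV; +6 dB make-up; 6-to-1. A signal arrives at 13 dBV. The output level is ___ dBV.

The input is 18 dB above the -5 dBV threshold.
The 18 dB excess becomes 3 dB after 6:1 reduction.
That puts the output at -2 dBV; make-up adds 6 dB, giving 4 dBV.

4 dBV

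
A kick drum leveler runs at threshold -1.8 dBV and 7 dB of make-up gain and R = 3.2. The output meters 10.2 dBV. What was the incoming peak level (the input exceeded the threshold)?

Before make-up, the level was 10.2 − 7 = 3.2 dBV.
Post-compression overshoot = 3.2 − (-1.8) = 5 dB.
Input overshoot = R × output overshoot = 16 dB → input = -1.8 + 16 = 14.2 dBV.

14.2 dBV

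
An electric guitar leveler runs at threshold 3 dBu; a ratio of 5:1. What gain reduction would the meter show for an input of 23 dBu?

16 dB

The signal is 20 dB above threshold.
A 5:1 ratio leaves 4 dB of that excess.
Gain reduction = 20 − 4 = 16 dB.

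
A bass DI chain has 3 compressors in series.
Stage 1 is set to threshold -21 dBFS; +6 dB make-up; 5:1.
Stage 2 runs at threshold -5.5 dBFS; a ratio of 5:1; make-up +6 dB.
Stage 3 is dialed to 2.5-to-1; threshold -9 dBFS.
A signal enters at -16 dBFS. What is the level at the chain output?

-8.6 dBFS

Stage 1: -16 dBFS is 5 dB over -21 dBFS; at 5:1 that becomes 1 dB over, giving -20 dBFS; +6 dB make-up → -14 dBFS.
Stage 2: -14 dBFS is at or below the -5.5 dBFS threshold — no compression; make-up brings it to -8 dBFS.
Stage 3: 1 dB above -9 dBFS, reduced 2.5:1 to 0.4 dB above → -8.6 dBFS.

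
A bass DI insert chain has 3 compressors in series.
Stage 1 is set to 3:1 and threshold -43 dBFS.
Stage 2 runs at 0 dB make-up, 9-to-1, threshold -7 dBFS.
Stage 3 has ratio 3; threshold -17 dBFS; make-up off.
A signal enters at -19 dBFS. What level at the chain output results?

-35 dBFS

Stage 1: -19 dBFS is 24 dB over -43 dBFS; at 3:1 that becomes 8 dB over, giving -35 dBFS.
Stage 2: below threshold (-35 ≤ -7); passes unchanged; output -35 dBFS.
Stage 3: -35 dBFS ≤ -17 dBFS, so stage 3 doesn't engage; output -35 dBFS.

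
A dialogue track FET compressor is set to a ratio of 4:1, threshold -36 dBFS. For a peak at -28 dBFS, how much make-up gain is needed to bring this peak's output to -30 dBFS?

Overshoot 8 dB → 8/4 = 2 dB after compression, so the compressed level is -36 + 2 = -34 dBFS.
Make-up = target − compressed = -30 − (-34) = 4 dB.

4 dB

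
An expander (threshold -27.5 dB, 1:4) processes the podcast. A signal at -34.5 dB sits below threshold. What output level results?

-55.5 dB

Undershoot = (-27.5) − (-34.5) = 7 dB.
At 1:4, that expands to 28 dB under threshold.
Output = -27.5 − 28 = -55.5 dB.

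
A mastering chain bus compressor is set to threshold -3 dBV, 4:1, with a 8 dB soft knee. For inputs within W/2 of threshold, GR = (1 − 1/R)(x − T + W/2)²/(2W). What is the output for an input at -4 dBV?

-4.421875 dBV

x − T + W/2 = -4 − (-3) + 4 = 3.
GR = (1 − 1/4) × 3² / 16 = 0.75 × 9 / 16 = 0.421875 dB.
Output = -4 − 0.421875 = -4.421875 dBV.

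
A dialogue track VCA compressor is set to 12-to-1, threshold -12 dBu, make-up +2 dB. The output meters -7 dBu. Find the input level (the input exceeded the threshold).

Remove make-up: -7 − 2 = -9 dBu.
That's 3 dB above the -12 dBu threshold.
Before 12:1 compression the overshoot was 3 × 12 = 36 dB, so input = -12 + 36 = 24 dBu.

24 dBu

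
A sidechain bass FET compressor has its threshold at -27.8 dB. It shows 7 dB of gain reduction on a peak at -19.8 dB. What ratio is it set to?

Input overshoot = -19.8 − (-27.8) = 8 dB.
Output overshoot = 8 − 7 = 1 dB.
Ratio = input overshoot / output overshoot = 8 / 1 = 8.

8:1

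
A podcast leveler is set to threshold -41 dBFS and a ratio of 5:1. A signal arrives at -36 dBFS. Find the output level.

Overshoot: -36 − (-41) = 5 dB.
At 5:1 the overshoot is divided by 5, leaving 1 dB above threshold.
So the level is -41 + 1 = -40 dBFS.

-40 dBFS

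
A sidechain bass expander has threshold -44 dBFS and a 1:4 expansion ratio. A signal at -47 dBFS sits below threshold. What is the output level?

-56 dBFS

Below threshold, a 1:4 expander applies gain = (4−1)×(T − x) of attenuation.
(4−1) × 3 = 9 dB, so output = -47 − 9 = -56 dBFS.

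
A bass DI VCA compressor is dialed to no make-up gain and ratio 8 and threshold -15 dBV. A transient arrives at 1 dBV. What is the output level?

-13 dBV

The input is 16 dB above the -15 dBV threshold.
8:1 compression reduces that to 16/8 = 2 dB over.
That puts the output at -13 dBV.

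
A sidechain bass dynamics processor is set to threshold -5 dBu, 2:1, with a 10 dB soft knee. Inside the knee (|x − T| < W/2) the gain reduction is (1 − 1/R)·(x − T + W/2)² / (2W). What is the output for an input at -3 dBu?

x − T + W/2 = -3 − (-5) + 5 = 7.
GR = (1 − 1/2) × 7² / 20 = 0.5 × 49 / 20 = 1.225 dB.
Output = -3 − 1.225 = -4.225 dBu.

-4.225 dBu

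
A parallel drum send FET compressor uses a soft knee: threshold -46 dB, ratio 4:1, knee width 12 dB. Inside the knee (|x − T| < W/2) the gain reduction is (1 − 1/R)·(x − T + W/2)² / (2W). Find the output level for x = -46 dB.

-47.125 dB

x − T + W/2 = -46 − (-46) + 6 = 6.
GR = (1 − 1/4) × 6² / 24 = 0.75 × 36 / 24 = 1.125 dB.
Output = -46 − 1.125 = -47.125 dB.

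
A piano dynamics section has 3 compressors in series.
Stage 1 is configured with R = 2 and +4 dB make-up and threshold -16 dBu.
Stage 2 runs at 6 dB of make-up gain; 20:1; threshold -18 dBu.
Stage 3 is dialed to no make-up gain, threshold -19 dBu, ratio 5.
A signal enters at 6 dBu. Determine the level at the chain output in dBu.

-17.43 dBu

Stage 1: overshoot 22 dB → 22/2 = 11 dB → -5 dBu; +4 dB make-up → -1 dBu.
Stage 2: 17 dB above -18 dBu, reduced 20:1 to 0.85 dB above → -17.15 dBu; +6 dB make-up → -11.15 dBu.
Stage 3: -11.15 dBu is 7.85 dB over -19 dBu; at 5:1 that becomes 1.57 dB over, giving -17.43 dBu.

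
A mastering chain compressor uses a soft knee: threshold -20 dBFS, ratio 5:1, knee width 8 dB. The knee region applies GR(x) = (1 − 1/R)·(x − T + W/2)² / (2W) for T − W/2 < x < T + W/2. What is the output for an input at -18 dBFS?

x − T + W/2 = -18 − (-20) + 4 = 6.
GR = (1 − 1/5) × 6² / 16 = 0.8 × 36 / 16 = 1.8 dB.
Output = -18 − 1.8 = -19.8 dBFS.

-19.8 dBFS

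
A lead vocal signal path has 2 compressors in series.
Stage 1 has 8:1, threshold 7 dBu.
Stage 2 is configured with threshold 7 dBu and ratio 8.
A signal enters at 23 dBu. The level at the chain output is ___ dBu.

Stage 1: 16 dB above 7 dBu, reduced 8:1 to 2 dB above → 9 dBu.
Stage 2: 9 dBu is 2 dB over 7 dBu; at 8:1 that becomes 0.25 dB over, giving 7.25 dBu.

7.25 dBu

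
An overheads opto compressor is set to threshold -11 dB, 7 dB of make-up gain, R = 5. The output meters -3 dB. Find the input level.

-6 dB

Stripping the +7 dB make-up gives -10 dB at the gain stage.
That's 1 dB above the -11 dB threshold.
Undo the ratio: input overshoot = 1 × 5 = 5 dB, giving input = -6 dB.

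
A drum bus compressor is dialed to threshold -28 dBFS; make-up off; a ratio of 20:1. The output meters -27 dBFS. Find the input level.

Post-compression overshoot = -27 − (-28) = 1 dB.
Input overshoot = R × output overshoot = 20 dB → input = -28 + 20 = -8 dBFS.

-8 dBFS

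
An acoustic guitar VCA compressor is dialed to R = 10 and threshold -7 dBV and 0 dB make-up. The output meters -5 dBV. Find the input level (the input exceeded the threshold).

Post-compression overshoot = -5 − (-7) = 2 dB.
Undo the ratio: input overshoot = 2 × 10 = 20 dB, giving input = 13 dBV.

13 dBV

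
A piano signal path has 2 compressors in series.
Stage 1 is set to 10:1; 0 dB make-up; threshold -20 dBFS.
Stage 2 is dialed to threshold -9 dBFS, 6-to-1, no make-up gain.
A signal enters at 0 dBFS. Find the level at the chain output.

-18 dBFS

Stage 1: 0 dBFS is 20 dB over -20 dBFS; at 10:1 that becomes 2 dB over, giving -18 dBFS.
Stage 2: -18 dBFS ≤ -9 dBFS, so stage 2 doesn't engage; output -18 dBFS.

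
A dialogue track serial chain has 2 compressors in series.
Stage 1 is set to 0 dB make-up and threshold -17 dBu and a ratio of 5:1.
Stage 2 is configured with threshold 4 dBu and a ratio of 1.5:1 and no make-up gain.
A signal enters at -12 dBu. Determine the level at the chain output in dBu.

-16 dBu

Stage 1: -12 dBu is 5 dB over -17 dBu; at 5:1 that becomes 1 dB over, giving -16 dBu.
Stage 2: -16 dBu ≤ 4 dBu, so stage 2 doesn't engage; output -16 dBu.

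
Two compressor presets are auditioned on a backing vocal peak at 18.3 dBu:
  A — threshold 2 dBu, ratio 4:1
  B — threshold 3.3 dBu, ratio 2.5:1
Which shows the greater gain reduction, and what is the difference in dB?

A, by 3.225 dB

A: 16.3 dB over, compressed to 4.075 dB over, so 12.225 dB of GR.
B: 15 dB over, compressed to 6 dB over, so 9 dB of GR.
A reduces 3.225 dB more.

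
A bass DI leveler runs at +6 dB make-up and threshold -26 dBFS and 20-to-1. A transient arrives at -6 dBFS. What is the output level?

-19 dBFS

-6 dBFS sits 20 dB over threshold.
20:1 compression reduces that to 20/20 = 1 dB over.
Output = -26 + 1 = -25 dBFS; make-up adds 6 dB, giving -19 dBFS.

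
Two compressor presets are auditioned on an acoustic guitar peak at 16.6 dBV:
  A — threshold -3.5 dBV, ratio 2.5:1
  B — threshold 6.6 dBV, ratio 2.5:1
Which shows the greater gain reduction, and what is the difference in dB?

A: 20.1 dB over, compressed to 8.04 dB over, so 12.06 dB of GR.
B: 10 dB over, compressed to 4 dB over, so 6 dB of GR.
A reduces 6.06 dB more.

A, by 6.06 dB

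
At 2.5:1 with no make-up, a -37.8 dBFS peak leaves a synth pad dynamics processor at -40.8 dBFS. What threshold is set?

Let T be the threshold. Output overshoot = (input overshoot)/R, so -40.8 − T = (-37.8 − T)/2.5.
2.5·(-40.8 − T) = -37.8 − T → 1.5·T = -102 − (-37.8) = -64.2.
T = -64.2/1.5 = -42.8 dBFS.

-42.8 dBFS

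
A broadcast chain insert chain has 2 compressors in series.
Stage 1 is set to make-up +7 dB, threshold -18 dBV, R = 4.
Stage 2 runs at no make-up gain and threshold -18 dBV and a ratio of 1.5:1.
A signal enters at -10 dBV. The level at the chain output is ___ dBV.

-12 dBV

Stage 1: 8 dB above -18 dBV, reduced 4:1 to 2 dB above → -16 dBV; +7 dB make-up → -9 dBV.
Stage 2: overshoot 9 dB → 9/1.5 = 6 dB → -12 dBV.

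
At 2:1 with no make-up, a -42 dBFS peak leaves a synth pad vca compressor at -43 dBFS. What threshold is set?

Let T be the threshold. Output overshoot = (input overshoot)/R, so -43 − T = (-42 − T)/2.
2·(-43 − T) = -42 − T → 1·T = -86 − (-42) = -44.
T = -44/1 = -44 dBFS.

-44 dBFS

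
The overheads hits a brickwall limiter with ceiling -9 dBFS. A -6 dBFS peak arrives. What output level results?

-9 dBFS

At ∞:1, everything above -9 dBFS is held at the ceiling.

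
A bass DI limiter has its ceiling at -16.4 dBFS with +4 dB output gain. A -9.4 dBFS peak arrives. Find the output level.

-12.4 dBFS

The limiter clamps the peak to its -16.4 dBFS ceiling.
Output gain then adds 4 dB: -16.4 + 4 = -12.4 dBFS.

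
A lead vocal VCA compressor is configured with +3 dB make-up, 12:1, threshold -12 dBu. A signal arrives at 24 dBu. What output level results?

24 dBu sits 36 dB over threshold.
12:1 compression reduces that to 36/12 = 3 dB over.
So the level is -12 + 3 = -9 dBu; make-up adds 3 dB, giving -6 dBu.

-6 dBu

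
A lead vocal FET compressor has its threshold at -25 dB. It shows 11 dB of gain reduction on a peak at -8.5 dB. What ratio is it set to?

3:1

Input overshoot = -8.5 − (-25) = 16.5 dB.
Output overshoot = 16.5 − 11 = 5.5 dB.
Ratio = input overshoot / output overshoot = 16.5 / 5.5 = 3.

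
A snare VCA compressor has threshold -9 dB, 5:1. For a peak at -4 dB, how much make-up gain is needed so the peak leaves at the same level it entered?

Overshoot 5 dB → 5/5 = 1 dB after compression, so the compressed level is -9 + 1 = -8 dB.
Make-up = target − compressed = -4 − (-8) = 4 dB.

4 dB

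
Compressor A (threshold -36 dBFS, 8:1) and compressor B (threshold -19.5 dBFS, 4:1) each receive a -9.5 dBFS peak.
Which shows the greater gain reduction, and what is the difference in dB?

A, by 15.6875 dB

A: GR = 26.5 − 26.5/8 = 23.1875 dB.
B: GR = 10 − 10/4 = 7.5 dB.
A applies 15.6875 dB more gain reduction.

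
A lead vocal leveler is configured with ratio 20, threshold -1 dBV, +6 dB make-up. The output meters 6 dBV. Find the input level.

19 dBV

Remove make-up: 6 − 6 = 0 dBV.
Post-compression overshoot = 0 − (-1) = 1 dB.
Undo the ratio: input overshoot = 1 × 20 = 20 dB, giving input = 19 dBV.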